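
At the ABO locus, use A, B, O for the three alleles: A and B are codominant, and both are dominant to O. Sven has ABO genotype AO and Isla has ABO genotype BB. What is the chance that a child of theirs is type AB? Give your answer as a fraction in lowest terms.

1/2

ABO cross AO × BB → offspring phenotypes: 1/2 B, 1/2 AB.
So P(type AB) = 1/2.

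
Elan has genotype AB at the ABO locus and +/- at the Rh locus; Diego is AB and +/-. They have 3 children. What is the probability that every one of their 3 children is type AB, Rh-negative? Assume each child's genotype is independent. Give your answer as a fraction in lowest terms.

1/512

ABO cross AB × AB → 1/4 A, 1/4 B, 1/2 AB.
Rh cross +/- × +/- → 3/4 Rh+, 1/4 Rh-; so P(type AB, Rh-negative) = 1/2 × 1/4 = 1/8 per child.
All 3 independent: (1/8)^3 = 1/512.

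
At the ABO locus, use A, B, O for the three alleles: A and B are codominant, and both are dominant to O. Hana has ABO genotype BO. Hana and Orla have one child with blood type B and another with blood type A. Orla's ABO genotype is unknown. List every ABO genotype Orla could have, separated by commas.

AB, AO

For each candidate genotype of Orla, check whether crossing it with BO can produce every observed child phenotype.
  AA → possible child types {A, AB} ✗
  AB → possible child types {A, B, AB} ✓
  AO → possible child types {O, A, B, AB} ✓
  BB → possible child types {B} ✗
  BO → possible child types {O, B} ✗
  OO → possible child types {O, B} ✗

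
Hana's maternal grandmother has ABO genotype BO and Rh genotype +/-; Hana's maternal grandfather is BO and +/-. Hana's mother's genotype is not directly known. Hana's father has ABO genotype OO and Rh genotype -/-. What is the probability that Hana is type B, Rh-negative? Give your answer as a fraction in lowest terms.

Hana's mother's ABO genotype from BO × BO: 1/4 BB, 1/2 BO, 1/4 OO.
Crossing each possibility with the father OO and summing P(type B): 1/4·1 + 1/2·1/2 + 1/4·0 = 1/2.
Similarly for Rh via the mother's Rh distribution: P(Rh-) = 1/2.
Independent loci: 1/2 × 1/2 = 1/4.

1/4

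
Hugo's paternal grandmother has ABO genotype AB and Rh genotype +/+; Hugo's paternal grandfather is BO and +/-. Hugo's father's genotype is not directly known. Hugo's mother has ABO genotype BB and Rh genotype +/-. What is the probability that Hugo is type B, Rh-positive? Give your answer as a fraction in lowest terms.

Hugo's father's ABO genotype from AB × BO: 1/4 AB, 1/4 AO, 1/4 BB, 1/4 BO.
Crossing each possibility with the mother BB and summing P(type B): 1/4·1/2 + 1/4·1/2 + 1/4·1 + 1/4·1 = 3/4.
Similarly for Rh via the father's Rh distribution: P(Rh+) = 7/8.
Independent loci: 3/4 × 7/8 = 21/32.

21/32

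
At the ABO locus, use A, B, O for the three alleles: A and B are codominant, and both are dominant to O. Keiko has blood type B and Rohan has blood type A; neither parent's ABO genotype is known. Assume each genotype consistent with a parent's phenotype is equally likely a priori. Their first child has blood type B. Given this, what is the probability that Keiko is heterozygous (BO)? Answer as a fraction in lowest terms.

1/3

Possible genotypes: Keiko ∈ {BB, BO}; Rohan ∈ {AA, AO}.
Weight each parental genotype pair by prior × P(type-B child):
  BB × AO: posterior weight 2/3.
  BO × AO: posterior weight 1/3.
Sum the posterior weight over pairs where Keiko is BO: 1/3.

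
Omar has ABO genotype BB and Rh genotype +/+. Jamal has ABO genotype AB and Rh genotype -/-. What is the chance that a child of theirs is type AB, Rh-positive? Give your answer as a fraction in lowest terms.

1/2

ABO cross BB × AB → offspring phenotypes: 1/2 B, 1/2 AB.
Rh cross +/+ × -/- → 1 Rh+.
Independent loci: P(type AB, Rh-positive) = 1/2 × 1 = 1/2.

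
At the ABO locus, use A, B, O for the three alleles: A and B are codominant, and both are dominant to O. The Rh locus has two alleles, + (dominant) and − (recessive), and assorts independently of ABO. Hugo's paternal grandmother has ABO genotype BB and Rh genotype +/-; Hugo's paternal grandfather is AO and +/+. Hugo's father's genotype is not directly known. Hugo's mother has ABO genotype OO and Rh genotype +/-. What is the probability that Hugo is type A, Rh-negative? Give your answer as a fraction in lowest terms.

Hugo's father's ABO genotype from BB × AO: 1/2 AB, 1/2 BO.
Crossing each possibility with the mother OO and summing P(type A): 1/2·1/2 + 1/2·0 = 1/4.
Similarly for Rh via the father's Rh distribution: P(Rh-) = 1/8.
Independent loci: 1/4 × 1/8 = 1/32.

1/32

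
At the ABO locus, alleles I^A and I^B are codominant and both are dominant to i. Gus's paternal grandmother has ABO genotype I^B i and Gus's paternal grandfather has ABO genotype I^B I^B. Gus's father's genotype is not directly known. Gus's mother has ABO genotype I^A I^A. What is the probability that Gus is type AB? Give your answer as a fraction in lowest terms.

3/4

Gus's father's ABO genotype from I^B i × I^B I^B: 1/2 I^B I^B, 1/2 I^B i.
Crossing each possibility with the mother I^A I^A and summing P(type AB): 1/2·1 + 1/2·1/2 = 3/4.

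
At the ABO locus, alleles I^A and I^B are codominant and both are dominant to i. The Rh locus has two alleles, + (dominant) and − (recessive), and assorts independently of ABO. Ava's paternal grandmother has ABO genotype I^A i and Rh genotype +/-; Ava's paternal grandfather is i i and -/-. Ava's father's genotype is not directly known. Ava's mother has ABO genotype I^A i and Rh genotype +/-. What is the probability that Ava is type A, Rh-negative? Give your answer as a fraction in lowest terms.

Ava's father's ABO genotype from I^A i × i i: 1/2 I^A i, 1/2 i i.
Crossing each possibility with the mother I^A i and summing P(type A): 1/2·3/4 + 1/2·1/2 = 5/8.
Similarly for Rh via the father's Rh distribution: P(Rh-) = 3/8.
Independent loci: 5/8 × 3/8 = 15/64.

15/64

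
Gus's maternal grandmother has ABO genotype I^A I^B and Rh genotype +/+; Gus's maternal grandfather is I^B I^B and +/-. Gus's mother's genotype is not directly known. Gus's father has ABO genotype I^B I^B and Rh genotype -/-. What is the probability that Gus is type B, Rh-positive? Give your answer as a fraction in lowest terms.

Gus's mother's ABO genotype from I^A I^B × I^B I^B: 1/2 I^A I^B, 1/2 I^B I^B.
Crossing each possibility with the father I^B I^B and summing P(type B): 1/2·1/2 + 1/2·1 = 3/4.
Similarly for Rh via the mother's Rh distribution: P(Rh+) = 3/4.
Independent loci: 3/4 × 3/4 = 9/16.

9/16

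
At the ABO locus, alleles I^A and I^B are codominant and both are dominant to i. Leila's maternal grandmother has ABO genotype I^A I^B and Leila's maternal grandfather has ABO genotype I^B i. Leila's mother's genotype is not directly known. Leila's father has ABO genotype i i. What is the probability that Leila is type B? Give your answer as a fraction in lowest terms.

Leila's mother's ABO genotype from I^A I^B × I^B i: 1/4 I^A I^B, 1/4 I^A i, 1/4 I^B I^B, 1/4 I^B i.
Crossing each possibility with the father i i and summing P(type B): 1/4·1/2 + 1/4·0 + 1/4·1 + 1/4·1/2 = 1/2.

1/2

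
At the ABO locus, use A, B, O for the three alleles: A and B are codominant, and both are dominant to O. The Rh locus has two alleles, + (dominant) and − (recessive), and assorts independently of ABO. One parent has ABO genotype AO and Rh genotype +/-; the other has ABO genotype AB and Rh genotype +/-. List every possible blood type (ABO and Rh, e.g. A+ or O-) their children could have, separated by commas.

A+, A-, B+, B-, AB+, AB-

Gametes from AO × AB give offspring ABO genotypes AA, AB, AO, BO, i.e. phenotypes A, B, AB.
Rh cross +/- × +/- → phenotypes Rh+, Rh-.
Combining independently: A+, A-, B+, B-, AB+, AB-.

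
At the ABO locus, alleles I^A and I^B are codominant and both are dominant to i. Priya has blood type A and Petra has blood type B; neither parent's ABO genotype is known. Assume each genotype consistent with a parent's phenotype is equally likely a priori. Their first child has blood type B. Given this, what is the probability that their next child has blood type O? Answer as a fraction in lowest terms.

Possible genotypes: Priya ∈ {I^A I^A, I^A i}; Petra ∈ {I^B I^B, I^B i}.
Weight each parental genotype pair by prior × P(type-B child):
  I^A i × I^B I^B: posterior weight 2/3; P(next child type O) = 0.
  I^A i × I^B i: posterior weight 1/3; P(next child type O) = 1/4.
Weighted sum = 1/12.

1/12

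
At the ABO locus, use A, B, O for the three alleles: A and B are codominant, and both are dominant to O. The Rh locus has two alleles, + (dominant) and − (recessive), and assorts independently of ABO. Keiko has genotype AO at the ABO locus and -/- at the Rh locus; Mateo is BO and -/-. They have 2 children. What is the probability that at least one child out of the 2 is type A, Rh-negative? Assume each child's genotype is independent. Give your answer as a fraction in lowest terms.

ABO cross AO × BO → 1/4 O, 1/4 A, 1/4 B, 1/4 AB.
Rh cross -/- × -/- → 1 Rh-; so P(type A, Rh-negative) = 1/4 × 1 = 1/4 per child.
P(none) = (3/4)^2 = 9/16; P(at least one) = 1 − 9/16 = 7/16.

7/16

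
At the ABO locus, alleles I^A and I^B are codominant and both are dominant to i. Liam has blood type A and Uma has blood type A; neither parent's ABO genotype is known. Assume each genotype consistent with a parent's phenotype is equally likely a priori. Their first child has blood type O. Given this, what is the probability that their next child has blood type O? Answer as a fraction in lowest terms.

1/4

Possible genotypes: Liam ∈ {I^A I^A, I^A i}; Uma ∈ {I^A I^A, I^A i}.
Weight each parental genotype pair by prior × P(type-O child):
  I^A i × I^A i: posterior weight 1; P(next child type O) = 1/4.
Weighted sum = 1/4.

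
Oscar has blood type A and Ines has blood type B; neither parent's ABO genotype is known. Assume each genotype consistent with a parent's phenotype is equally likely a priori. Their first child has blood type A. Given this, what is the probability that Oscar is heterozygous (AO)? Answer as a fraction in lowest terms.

Possible genotypes: Oscar ∈ {AA, AO}; Ines ∈ {BB, BO}.
Weight each parental genotype pair by prior × P(type-A child):
  AA × BO: posterior weight 2/3.
  AO × BO: posterior weight 1/3.
Sum the posterior weight over pairs where Oscar is AO: 1/3.

1/3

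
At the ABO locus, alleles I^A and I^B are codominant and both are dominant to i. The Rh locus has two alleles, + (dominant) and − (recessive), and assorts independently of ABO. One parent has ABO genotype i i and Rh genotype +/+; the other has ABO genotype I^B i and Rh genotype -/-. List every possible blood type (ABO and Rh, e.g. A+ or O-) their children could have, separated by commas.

O+, B+

Gametes from i i × I^B i give offspring ABO genotypes I^B i, i i, i.e. phenotypes O, B.
Rh cross +/+ × -/- → phenotypes Rh+.
Combining independently: O+, B+.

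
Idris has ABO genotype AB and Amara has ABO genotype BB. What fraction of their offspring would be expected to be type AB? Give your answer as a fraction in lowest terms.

ABO cross AB × BB → offspring phenotypes: 1/2 B, 1/2 AB.
So P(type AB) = 1/2.

1/2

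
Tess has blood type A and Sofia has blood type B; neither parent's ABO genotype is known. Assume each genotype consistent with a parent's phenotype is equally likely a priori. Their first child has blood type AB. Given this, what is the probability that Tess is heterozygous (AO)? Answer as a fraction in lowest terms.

1/3

Possible genotypes: Tess ∈ {AA, AO}; Sofia ∈ {BB, BO}.
Weight each parental genotype pair by prior × P(type-AB child):
  AA × BB: posterior weight 4/9.
  AA × BO: posterior weight 2/9.
  AO × BB: posterior weight 2/9.
  AO × BO: posterior weight 1/9.
Sum the posterior weight over pairs where Tess is AO: 1/3.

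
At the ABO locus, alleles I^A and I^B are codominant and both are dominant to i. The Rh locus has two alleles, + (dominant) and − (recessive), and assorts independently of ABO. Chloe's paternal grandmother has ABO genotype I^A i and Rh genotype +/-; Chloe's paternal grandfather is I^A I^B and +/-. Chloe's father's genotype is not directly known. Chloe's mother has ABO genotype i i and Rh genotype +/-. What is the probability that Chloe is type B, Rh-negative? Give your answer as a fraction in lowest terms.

1/16

Chloe's father's ABO genotype from I^A i × I^A I^B: 1/4 I^A I^A, 1/4 I^A I^B, 1/4 I^A i, 1/4 I^B i.
Crossing each possibility with the mother i i and summing P(type B): 1/4·0 + 1/4·1/2 + 1/4·0 + 1/4·1/2 = 1/4.
Similarly for Rh via the father's Rh distribution: P(Rh-) = 1/4.
Independent loci: 1/4 × 1/4 = 1/16.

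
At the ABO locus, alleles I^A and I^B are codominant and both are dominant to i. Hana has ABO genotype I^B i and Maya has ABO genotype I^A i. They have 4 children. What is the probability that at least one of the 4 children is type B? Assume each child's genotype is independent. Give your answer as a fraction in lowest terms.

ABO cross I^B i × I^A i → 1/4 O, 1/4 A, 1/4 B, 1/4 AB.
So P(type B) = 1/4 per child.
P(none) = (3/4)^4 = 81/256; P(at least one) = 1 − 81/256 = 175/256.

175/256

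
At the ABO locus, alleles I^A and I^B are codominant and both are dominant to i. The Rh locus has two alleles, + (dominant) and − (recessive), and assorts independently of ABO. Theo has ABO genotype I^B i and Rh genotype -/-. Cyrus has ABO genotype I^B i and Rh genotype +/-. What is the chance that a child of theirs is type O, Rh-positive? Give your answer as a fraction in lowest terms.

1/8

ABO cross I^B i × I^B i → offspring phenotypes: 1/4 O, 3/4 B.
Rh cross -/- × +/- → 1/2 Rh+, 1/2 Rh-.
Independent loci: P(type O, Rh-positive) = 1/4 × 1/2 = 1/8.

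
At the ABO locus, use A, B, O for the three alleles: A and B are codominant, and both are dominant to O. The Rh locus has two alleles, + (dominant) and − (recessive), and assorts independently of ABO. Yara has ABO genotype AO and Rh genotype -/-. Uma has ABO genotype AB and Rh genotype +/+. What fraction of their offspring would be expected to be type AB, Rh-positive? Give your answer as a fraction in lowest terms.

ABO cross AO × AB → offspring phenotypes: 1/2 A, 1/4 B, 1/4 AB.
Rh cross -/- × +/+ → 1 Rh+.
Independent loci: P(type AB, Rh-positive) = 1/4 × 1 = 1/4.

1/4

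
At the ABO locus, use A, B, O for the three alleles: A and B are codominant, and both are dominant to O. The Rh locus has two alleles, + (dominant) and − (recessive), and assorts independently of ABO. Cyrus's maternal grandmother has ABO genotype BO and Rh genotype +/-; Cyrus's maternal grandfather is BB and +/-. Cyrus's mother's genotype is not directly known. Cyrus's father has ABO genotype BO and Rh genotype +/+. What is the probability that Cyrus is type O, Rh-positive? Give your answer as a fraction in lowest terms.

1/8

Cyrus's mother's ABO genotype from BO × BB: 1/2 BB, 1/2 BO.
Crossing each possibility with the father BO and summing P(type O): 1/2·0 + 1/2·1/4 = 1/8.
Similarly for Rh via the mother's Rh distribution: P(Rh+) = 1.
Independent loci: 1/8 × 1 = 1/8.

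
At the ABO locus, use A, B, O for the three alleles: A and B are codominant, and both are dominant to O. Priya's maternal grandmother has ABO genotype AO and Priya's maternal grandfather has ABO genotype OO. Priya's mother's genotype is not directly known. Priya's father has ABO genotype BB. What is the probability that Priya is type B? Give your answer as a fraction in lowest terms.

Priya's mother's ABO genotype from AO × OO: 1/2 AO, 1/2 OO.
Crossing each possibility with the father BB and summing P(type B): 1/2·1/2 + 1/2·1 = 3/4.

3/4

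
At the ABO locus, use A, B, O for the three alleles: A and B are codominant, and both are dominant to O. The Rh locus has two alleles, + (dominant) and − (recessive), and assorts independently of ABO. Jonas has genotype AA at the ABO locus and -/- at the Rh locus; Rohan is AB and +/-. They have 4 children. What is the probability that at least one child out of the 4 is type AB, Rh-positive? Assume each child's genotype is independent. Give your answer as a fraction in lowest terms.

175/256

ABO cross AA × AB → 1/2 A, 1/2 AB.
Rh cross -/- × +/- → 1/2 Rh+, 1/2 Rh-; so P(type AB, Rh-positive) = 1/2 × 1/2 = 1/4 per child.
P(none) = (3/4)^4 = 81/256; P(at least one) = 1 − 81/256 = 175/256.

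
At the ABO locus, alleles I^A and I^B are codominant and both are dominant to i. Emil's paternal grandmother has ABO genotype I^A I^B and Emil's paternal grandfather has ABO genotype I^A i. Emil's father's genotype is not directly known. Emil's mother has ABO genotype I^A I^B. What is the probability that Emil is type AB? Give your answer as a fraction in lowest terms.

3/8

Emil's father's ABO genotype from I^A I^B × I^A i: 1/4 I^A I^A, 1/4 I^A I^B, 1/4 I^A i, 1/4 I^B i.
Crossing each possibility with the mother I^A I^B and summing P(type AB): 1/4·1/2 + 1/4·1/2 + 1/4·1/4 + 1/4·1/4 = 3/8.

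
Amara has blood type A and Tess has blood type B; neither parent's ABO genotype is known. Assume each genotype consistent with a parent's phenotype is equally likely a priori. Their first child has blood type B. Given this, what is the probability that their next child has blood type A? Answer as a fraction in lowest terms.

1/12

Possible genotypes: Amara ∈ {I^A I^A, I^A i}; Tess ∈ {I^B I^B, I^B i}.
Weight each parental genotype pair by prior × P(type-B child):
  I^A i × I^B I^B: posterior weight 2/3; P(next child type A) = 0.
  I^A i × I^B i: posterior weight 1/3; P(next child type A) = 1/4.
Weighted sum = 1/12.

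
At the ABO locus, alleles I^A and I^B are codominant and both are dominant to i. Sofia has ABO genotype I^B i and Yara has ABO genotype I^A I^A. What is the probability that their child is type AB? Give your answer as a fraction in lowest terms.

1/2

ABO cross I^B i × I^A I^A → offspring phenotypes: 1/2 A, 1/2 AB.
So P(type AB) = 1/2.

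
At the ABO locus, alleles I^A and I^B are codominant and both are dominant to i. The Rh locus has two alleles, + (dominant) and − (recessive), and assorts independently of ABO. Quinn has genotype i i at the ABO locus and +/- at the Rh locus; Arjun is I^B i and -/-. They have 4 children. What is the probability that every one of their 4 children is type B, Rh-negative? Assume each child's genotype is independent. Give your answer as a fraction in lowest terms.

ABO cross i i × I^B i → 1/2 O, 1/2 B.
Rh cross +/- × -/- → 1/2 Rh+, 1/2 Rh-; so P(type B, Rh-negative) = 1/2 × 1/2 = 1/4 per child.
All 4 independent: (1/4)^4 = 1/256.

1/256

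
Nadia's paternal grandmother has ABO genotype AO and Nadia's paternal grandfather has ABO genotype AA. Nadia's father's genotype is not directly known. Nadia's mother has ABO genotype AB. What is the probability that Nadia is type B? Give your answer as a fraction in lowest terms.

1/8

Nadia's father's ABO genotype from AO × AA: 1/2 AA, 1/2 AO.
Crossing each possibility with the mother AB and summing P(type B): 1/2·0 + 1/2·1/4 = 1/8.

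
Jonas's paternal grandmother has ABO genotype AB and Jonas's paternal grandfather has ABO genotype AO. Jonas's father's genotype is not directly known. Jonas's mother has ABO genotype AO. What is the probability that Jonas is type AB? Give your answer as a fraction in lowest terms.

Jonas's father's ABO genotype from AB × AO: 1/4 AA, 1/4 AB, 1/4 AO, 1/4 BO.
Crossing each possibility with the mother AO and summing P(type AB): 1/4·0 + 1/4·1/4 + 1/4·0 + 1/4·1/4 = 1/8.

1/8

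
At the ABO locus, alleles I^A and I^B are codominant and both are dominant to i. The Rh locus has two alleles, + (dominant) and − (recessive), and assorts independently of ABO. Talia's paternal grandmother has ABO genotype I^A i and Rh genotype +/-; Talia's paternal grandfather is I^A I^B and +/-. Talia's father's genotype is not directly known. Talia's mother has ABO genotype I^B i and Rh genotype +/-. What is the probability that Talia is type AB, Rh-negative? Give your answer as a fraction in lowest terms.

1/16

Talia's father's ABO genotype from I^A i × I^A I^B: 1/4 I^A I^A, 1/4 I^A I^B, 1/4 I^A i, 1/4 I^B i.
Crossing each possibility with the mother I^B i and summing P(type AB): 1/4·1/2 + 1/4·1/4 + 1/4·1/4 + 1/4·0 = 1/4.
Similarly for Rh via the father's Rh distribution: P(Rh-) = 1/4.
Independent loci: 1/4 × 1/4 = 1/16.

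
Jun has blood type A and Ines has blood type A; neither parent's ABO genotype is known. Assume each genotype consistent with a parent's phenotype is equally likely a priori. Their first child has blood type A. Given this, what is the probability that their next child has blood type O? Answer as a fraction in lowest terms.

Possible genotypes: Jun ∈ {I^A I^A, I^A i}; Ines ∈ {I^A I^A, I^A i}.
Weight each parental genotype pair by prior × P(type-A child):
  I^A I^A × I^A I^A: posterior weight 4/15; P(next child type O) = 0.
  I^A I^A × I^A i: posterior weight 4/15; P(next child type O) = 0.
  I^A i × I^A I^A: posterior weight 4/15; P(next child type O) = 0.
  I^A i × I^A i: posterior weight 1/5; P(next child type O) = 1/4.
Weighted sum = 1/20.

1/20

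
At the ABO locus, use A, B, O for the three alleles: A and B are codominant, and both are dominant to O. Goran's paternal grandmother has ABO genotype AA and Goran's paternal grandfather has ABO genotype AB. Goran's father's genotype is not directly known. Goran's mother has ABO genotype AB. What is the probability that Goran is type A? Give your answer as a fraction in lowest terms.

Goran's father's ABO genotype from AA × AB: 1/2 AA, 1/2 AB.
Crossing each possibility with the mother AB and summing P(type A): 1/2·1/2 + 1/2·1/4 = 3/8.

3/8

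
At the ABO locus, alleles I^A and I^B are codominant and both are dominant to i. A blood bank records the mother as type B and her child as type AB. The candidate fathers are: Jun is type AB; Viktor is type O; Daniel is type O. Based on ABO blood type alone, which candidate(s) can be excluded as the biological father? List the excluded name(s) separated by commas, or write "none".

A candidate is excluded only if no genotype consistent with his phenotype could produce a type AB child with a type B mother.
Viktor (type O): no genotype consistent with that phenotype can produce a type-AB child with a type-B mother.
Daniel (type O): no genotype consistent with that phenotype can produce a type-AB child with a type-B mother.

Viktor, Daniel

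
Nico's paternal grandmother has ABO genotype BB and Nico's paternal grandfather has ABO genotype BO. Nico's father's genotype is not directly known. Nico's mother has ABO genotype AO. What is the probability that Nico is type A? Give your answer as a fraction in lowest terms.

1/8

Nico's father's ABO genotype from BB × BO: 1/2 BB, 1/2 BO.
Crossing each possibility with the mother AO and summing P(type A): 1/2·0 + 1/2·1/4 = 1/8.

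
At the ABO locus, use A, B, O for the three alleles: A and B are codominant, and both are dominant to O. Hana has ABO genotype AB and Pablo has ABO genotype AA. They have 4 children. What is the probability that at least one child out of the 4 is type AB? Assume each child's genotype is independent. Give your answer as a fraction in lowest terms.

ABO cross AB × AA → 1/2 A, 1/2 AB.
So P(type AB) = 1/2 per child.
P(none) = (1/2)^4 = 1/16; P(at least one) = 1 − 1/16 = 15/16.

15/16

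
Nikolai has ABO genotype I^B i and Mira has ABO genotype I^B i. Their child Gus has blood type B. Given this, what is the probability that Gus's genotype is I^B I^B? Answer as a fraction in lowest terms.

Cross I^B i × I^B i → 1/4 I^B I^B, 1/2 I^B i, 1/4 i i.
Type-B genotypes among offspring: I^B I^B (1/4), I^B i (1/2); total 3/4.
P(I^B I^B | type B) = (1/4) / (3/4) = 1/3.

1/3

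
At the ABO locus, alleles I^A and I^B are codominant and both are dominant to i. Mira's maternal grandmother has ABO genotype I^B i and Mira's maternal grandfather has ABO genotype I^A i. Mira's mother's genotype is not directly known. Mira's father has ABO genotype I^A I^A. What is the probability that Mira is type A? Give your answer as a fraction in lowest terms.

3/4

Mira's mother's ABO genotype from I^B i × I^A i: 1/4 I^A I^B, 1/4 I^A i, 1/4 I^B i, 1/4 i i.
Crossing each possibility with the father I^A I^A and summing P(type A): 1/4·1/2 + 1/4·1 + 1/4·1/2 + 1/4·1 = 3/4.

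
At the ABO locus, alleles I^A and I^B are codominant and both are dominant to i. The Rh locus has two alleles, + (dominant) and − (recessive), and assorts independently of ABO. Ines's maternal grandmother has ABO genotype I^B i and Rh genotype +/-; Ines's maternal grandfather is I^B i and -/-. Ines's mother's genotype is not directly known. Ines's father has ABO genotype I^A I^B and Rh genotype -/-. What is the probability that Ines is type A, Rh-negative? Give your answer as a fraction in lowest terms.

3/16

Ines's mother's ABO genotype from I^B i × I^B i: 1/4 I^B I^B, 1/2 I^B i, 1/4 i i.
Crossing each possibility with the father I^A I^B and summing P(type A): 1/4·0 + 1/2·1/4 + 1/4·1/2 = 1/4.
Similarly for Rh via the mother's Rh distribution: P(Rh-) = 3/4.
Independent loci: 1/4 × 3/4 = 3/16.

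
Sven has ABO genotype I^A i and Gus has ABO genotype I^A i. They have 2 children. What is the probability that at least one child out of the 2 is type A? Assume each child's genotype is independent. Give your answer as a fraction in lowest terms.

ABO cross I^A i × I^A i → 1/4 O, 3/4 A.
So P(type A) = 3/4 per child.
P(none) = (1/4)^2 = 1/16; P(at least one) = 1 − 1/16 = 15/16.

15/16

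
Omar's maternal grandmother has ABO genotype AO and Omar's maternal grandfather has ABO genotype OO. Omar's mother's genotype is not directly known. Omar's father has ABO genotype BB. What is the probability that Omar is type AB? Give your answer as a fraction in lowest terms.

1/4

Omar's mother's ABO genotype from AO × OO: 1/2 AO, 1/2 OO.
Crossing each possibility with the father BB and summing P(type AB): 1/2·1/2 + 1/2·0 = 1/4.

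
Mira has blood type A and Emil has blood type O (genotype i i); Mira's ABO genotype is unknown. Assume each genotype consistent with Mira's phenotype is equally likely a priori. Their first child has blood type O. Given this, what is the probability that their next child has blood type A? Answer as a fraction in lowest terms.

1/2

Possible genotypes: Mira ∈ {I^A I^A, I^A i}; Emil ∈ {i i}.
Weight each parental genotype pair by prior × P(type-O child):
  I^A i × i i: posterior weight 1; P(next child type A) = 1/2.
Weighted sum = 1/2.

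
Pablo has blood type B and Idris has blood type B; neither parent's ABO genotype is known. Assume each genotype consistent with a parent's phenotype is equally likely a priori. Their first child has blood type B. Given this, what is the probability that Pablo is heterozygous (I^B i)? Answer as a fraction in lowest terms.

Possible genotypes: Pablo ∈ {I^B I^B, I^B i}; Idris ∈ {I^B I^B, I^B i}.
Weight each parental genotype pair by prior × P(type-B child):
  I^B I^B × I^B I^B: posterior weight 4/15.
  I^B I^B × I^B i: posterior weight 4/15.
  I^B i × I^B I^B: posterior weight 4/15.
  I^B i × I^B i: posterior weight 1/5.
Sum the posterior weight over pairs where Pablo is I^B i: 7/15.

7/15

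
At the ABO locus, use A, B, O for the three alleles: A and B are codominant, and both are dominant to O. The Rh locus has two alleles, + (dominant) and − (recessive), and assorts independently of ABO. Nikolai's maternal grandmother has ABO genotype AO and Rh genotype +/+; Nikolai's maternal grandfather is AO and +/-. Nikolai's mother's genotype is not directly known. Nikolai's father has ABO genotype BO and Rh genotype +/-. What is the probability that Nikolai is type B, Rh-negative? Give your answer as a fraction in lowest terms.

Nikolai's mother's ABO genotype from AO × AO: 1/4 AA, 1/2 AO, 1/4 OO.
Crossing each possibility with the father BO and summing P(type B): 1/4·0 + 1/2·1/4 + 1/4·1/2 = 1/4.
Similarly for Rh via the mother's Rh distribution: P(Rh-) = 1/8.
Independent loci: 1/4 × 1/8 = 1/32.

1/32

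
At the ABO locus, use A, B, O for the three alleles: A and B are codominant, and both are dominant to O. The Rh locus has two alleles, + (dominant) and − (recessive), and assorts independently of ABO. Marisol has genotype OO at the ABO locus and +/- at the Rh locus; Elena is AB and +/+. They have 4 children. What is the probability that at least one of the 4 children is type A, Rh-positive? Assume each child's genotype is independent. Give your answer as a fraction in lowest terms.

15/16

ABO cross OO × AB → 1/2 A, 1/2 B.
Rh cross +/- × +/+ → 1 Rh+; so P(type A, Rh-positive) = 1/2 × 1 = 1/2 per child.
P(none) = (1/2)^4 = 1/16; P(at least one) = 1 − 1/16 = 15/16.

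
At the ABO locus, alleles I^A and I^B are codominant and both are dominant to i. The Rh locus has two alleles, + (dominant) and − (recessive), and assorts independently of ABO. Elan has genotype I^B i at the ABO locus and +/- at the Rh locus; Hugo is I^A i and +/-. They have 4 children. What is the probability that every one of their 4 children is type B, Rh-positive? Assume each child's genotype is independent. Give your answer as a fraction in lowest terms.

ABO cross I^B i × I^A i → 1/4 O, 1/4 A, 1/4 B, 1/4 AB.
Rh cross +/- × +/- → 3/4 Rh+, 1/4 Rh-; so P(type B, Rh-positive) = 1/4 × 3/4 = 3/16 per child.
All 4 independent: (3/16)^4 = 81/65536.

81/65536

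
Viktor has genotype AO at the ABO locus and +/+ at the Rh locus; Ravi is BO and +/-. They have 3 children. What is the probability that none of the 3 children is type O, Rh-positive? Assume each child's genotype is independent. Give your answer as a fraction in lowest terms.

27/64

ABO cross AO × BO → 1/4 O, 1/4 A, 1/4 B, 1/4 AB.
Rh cross +/+ × +/- → 1 Rh+; so P(type O, Rh-positive) = 1/4 × 1 = 1/4 per child.
P(not type O, Rh-positive) = 3/4 for one child; (3/4)^3 = 27/64.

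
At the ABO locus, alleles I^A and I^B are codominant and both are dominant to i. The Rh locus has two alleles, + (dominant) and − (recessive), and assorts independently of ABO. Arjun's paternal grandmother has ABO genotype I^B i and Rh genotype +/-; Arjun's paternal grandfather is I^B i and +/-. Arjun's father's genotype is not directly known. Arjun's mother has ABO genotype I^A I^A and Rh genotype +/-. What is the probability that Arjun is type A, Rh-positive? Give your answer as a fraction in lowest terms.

3/8

Arjun's father's ABO genotype from I^B i × I^B i: 1/4 I^B I^B, 1/2 I^B i, 1/4 i i.
Crossing each possibility with the mother I^A I^A and summing P(type A): 1/4·0 + 1/2·1/2 + 1/4·1 = 1/2.
Similarly for Rh via the father's Rh distribution: P(Rh+) = 3/4.
Independent loci: 1/2 × 3/4 = 3/8.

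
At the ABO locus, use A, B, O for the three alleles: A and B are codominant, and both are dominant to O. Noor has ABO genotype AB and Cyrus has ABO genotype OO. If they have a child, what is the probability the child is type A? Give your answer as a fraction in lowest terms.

ABO cross AB × OO → offspring phenotypes: 1/2 A, 1/2 B.
So P(type A) = 1/2.

1/2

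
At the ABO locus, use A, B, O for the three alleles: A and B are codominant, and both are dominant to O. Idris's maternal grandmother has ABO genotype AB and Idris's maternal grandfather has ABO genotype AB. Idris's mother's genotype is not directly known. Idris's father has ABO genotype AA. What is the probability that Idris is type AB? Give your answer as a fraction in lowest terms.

1/2

Idris's mother's ABO genotype from AB × AB: 1/4 AA, 1/2 AB, 1/4 BB.
Crossing each possibility with the father AA and summing P(type AB): 1/4·0 + 1/2·1/2 + 1/4·1 = 1/2.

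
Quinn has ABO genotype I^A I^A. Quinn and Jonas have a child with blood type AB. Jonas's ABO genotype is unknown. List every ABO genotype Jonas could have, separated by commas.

For each candidate genotype of Jonas, check whether crossing it with I^A I^A can produce every observed child phenotype.
  I^A I^A → possible child types {A} ✗
  I^A I^B → possible child types {A, AB} ✓
  I^A i → possible child types {A} ✗
  I^B I^B → possible child types {AB} ✓
  I^B i → possible child types {A, AB} ✓
  i i → possible child types {A} ✗

I^A I^B, I^B I^B, I^B i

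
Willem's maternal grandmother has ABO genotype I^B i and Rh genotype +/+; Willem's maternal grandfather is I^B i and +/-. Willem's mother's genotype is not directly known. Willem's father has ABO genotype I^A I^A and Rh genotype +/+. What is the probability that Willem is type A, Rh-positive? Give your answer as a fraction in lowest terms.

1/2

Willem's mother's ABO genotype from I^B i × I^B i: 1/4 I^B I^B, 1/2 I^B i, 1/4 i i.
Crossing each possibility with the father I^A I^A and summing P(type A): 1/4·0 + 1/2·1/2 + 1/4·1 = 1/2.
Similarly for Rh via the mother's Rh distribution: P(Rh+) = 1.
Independent loci: 1/2 × 1 = 1/2.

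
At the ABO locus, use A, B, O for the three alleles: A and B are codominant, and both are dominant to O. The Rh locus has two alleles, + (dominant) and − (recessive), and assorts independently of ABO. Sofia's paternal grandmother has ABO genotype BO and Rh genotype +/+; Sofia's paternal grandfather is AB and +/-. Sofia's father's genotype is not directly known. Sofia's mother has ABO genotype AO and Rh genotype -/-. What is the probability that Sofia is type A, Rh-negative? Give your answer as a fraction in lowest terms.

Sofia's father's ABO genotype from BO × AB: 1/4 AB, 1/4 AO, 1/4 BB, 1/4 BO.
Crossing each possibility with the mother AO and summing P(type A): 1/4·1/2 + 1/4·3/4 + 1/4·0 + 1/4·1/4 = 3/8.
Similarly for Rh via the father's Rh distribution: P(Rh-) = 1/4.
Independent loci: 3/8 × 1/4 = 3/32.

3/32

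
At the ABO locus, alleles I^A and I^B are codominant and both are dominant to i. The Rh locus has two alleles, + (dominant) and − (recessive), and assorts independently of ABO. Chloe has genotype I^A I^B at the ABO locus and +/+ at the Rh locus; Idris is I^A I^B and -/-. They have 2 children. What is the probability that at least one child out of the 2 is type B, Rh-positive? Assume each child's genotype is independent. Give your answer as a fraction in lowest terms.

7/16

ABO cross I^A I^B × I^A I^B → 1/4 A, 1/4 B, 1/2 AB.
Rh cross +/+ × -/- → 1 Rh+; so P(type B, Rh-positive) = 1/4 × 1 = 1/4 per child.
P(none) = (3/4)^2 = 9/16; P(at least one) = 1 − 9/16 = 7/16.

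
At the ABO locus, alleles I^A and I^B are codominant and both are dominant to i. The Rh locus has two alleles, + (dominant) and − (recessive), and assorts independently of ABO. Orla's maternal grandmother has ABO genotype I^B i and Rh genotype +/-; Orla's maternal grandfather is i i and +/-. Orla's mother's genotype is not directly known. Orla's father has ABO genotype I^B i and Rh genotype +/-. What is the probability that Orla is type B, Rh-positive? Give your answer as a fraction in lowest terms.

Orla's mother's ABO genotype from I^B i × i i: 1/2 I^B i, 1/2 i i.
Crossing each possibility with the father I^B i and summing P(type B): 1/2·3/4 + 1/2·1/2 = 5/8.
Similarly for Rh via the mother's Rh distribution: P(Rh+) = 3/4.
Independent loci: 5/8 × 3/4 = 15/32.

15/32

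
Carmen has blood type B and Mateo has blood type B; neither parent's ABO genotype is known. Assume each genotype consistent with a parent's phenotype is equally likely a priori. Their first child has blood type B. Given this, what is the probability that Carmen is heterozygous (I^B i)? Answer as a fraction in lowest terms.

7/15

Possible genotypes: Carmen ∈ {I^B I^B, I^B i}; Mateo ∈ {I^B I^B, I^B i}.
Weight each parental genotype pair by prior × P(type-B child):
  I^B I^B × I^B I^B: posterior weight 4/15.
  I^B I^B × I^B i: posterior weight 4/15.
  I^B i × I^B I^B: posterior weight 4/15.
  I^B i × I^B i: posterior weight 1/5.
Sum the posterior weight over pairs where Carmen is I^B i: 7/15.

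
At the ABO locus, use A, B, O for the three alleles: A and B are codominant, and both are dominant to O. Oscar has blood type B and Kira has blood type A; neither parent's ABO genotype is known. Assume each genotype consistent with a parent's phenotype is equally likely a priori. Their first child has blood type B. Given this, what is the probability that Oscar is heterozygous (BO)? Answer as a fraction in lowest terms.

Possible genotypes: Oscar ∈ {BB, BO}; Kira ∈ {AA, AO}.
Weight each parental genotype pair by prior × P(type-B child):
  BB × AO: posterior weight 2/3.
  BO × AO: posterior weight 1/3.
Sum the posterior weight over pairs where Oscar is BO: 1/3.

1/3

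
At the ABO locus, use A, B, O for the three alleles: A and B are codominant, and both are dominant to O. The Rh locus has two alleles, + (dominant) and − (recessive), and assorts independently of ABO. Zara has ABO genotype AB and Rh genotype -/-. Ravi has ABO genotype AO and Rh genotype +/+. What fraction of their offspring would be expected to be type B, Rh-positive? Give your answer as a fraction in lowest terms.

ABO cross AB × AO → offspring phenotypes: 1/2 A, 1/4 B, 1/4 AB.
Rh cross -/- × +/+ → 1 Rh+.
Independent loci: P(type B, Rh-positive) = 1/4 × 1 = 1/4.

1/4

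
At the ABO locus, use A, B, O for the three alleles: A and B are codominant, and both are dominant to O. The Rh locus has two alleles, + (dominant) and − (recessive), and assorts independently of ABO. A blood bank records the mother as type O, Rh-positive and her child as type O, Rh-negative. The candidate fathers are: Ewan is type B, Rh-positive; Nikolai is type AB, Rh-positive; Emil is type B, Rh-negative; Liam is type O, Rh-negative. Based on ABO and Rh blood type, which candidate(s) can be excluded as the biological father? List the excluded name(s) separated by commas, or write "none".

Nikolai

A candidate is excluded only if no genotype consistent with his phenotype could produce a type O, Rh-negative child with a type O, Rh-positive mother.
Nikolai (type AB, Rh+): no genotype consistent with that phenotype can produce a type-O Rh- child with a type-O mother.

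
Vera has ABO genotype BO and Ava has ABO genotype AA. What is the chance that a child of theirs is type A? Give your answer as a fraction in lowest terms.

1/2

ABO cross BO × AA → offspring phenotypes: 1/2 A, 1/2 AB.
So P(type A) = 1/2.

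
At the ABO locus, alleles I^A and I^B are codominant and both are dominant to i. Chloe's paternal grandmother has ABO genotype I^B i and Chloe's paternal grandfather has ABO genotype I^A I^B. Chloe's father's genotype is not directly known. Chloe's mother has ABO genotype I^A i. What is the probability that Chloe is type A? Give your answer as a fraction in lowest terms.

Chloe's father's ABO genotype from I^B i × I^A I^B: 1/4 I^A I^B, 1/4 I^A i, 1/4 I^B I^B, 1/4 I^B i.
Crossing each possibility with the mother I^A i and summing P(type A): 1/4·1/2 + 1/4·3/4 + 1/4·0 + 1/4·1/4 = 3/8.

3/8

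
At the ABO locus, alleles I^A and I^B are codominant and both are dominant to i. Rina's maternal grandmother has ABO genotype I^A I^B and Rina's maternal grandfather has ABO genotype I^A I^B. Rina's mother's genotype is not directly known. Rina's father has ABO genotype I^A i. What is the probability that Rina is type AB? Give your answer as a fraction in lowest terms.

Rina's mother's ABO genotype from I^A I^B × I^A I^B: 1/4 I^A I^A, 1/2 I^A I^B, 1/4 I^B I^B.
Crossing each possibility with the father I^A i and summing P(type AB): 1/4·0 + 1/2·1/4 + 1/4·1/2 = 1/4.

1/4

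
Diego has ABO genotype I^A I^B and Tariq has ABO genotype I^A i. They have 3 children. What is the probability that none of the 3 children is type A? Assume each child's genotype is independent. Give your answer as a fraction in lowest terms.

ABO cross I^A I^B × I^A i → 1/2 A, 1/4 B, 1/4 AB.
So P(type A) = 1/2 per child.
P(not type A) = 1/2 for one child; (1/2)^3 = 1/8.

1/8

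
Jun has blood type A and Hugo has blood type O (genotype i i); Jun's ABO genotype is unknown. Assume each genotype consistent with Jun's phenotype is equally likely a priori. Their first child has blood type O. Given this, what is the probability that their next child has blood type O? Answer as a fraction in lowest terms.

Possible genotypes: Jun ∈ {I^A I^A, I^A i}; Hugo ∈ {i i}.
Weight each parental genotype pair by prior × P(type-O child):
  I^A i × i i: posterior weight 1; P(next child type O) = 1/2.
Weighted sum = 1/2.

1/2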